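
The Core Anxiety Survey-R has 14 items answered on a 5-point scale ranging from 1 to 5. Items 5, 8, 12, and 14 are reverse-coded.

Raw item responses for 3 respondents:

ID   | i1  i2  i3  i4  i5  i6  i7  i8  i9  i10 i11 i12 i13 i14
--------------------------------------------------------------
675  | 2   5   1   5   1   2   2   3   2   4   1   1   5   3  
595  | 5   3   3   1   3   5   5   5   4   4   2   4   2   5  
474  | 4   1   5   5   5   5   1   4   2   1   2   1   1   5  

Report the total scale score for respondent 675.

Respondent 675 raw: 2, 5, 1, 5, 1, 2, 2, 3, 2, 4, 1, 1, 5, 3.
Reverse-coded (reversed = (1+5) − raw = 6 − raw):
  item 1: 2
  item 2: 5
  item 3: 1
  item 4: 5
  item 5: 6 − 1 = 5
  item 6: 2
  item 7: 2
  item 8: 6 − 3 = 3
  item 9: 2
  item 10: 4
  item 11: 1
  item 12: 6 − 1 = 5
  item 13: 5
  item 14: 6 − 3 = 3
Sum = 2 + 5 + 1 + 5 + 5 + 2 + 2 + 3 + 2 + 4 + 1 + 5 + 5 + 3 = 45

45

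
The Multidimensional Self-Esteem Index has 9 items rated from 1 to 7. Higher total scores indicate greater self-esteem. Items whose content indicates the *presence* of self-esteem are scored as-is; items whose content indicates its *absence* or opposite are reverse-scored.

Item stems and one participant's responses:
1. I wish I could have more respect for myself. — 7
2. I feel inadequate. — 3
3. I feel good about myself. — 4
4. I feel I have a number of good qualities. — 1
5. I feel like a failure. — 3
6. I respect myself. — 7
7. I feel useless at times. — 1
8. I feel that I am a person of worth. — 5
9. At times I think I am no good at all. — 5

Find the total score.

Items 1, 2, 5, 7, 9 describe the absence/opposite of self-esteem → reverse-score.
reverse-coded value = 8 − response.
  item 1: 8 − 7 = 1
  item 2: 8 − 3 = 5
  item 3: 4
  item 4: 1
  item 5: 8 − 3 = 5
  item 6: 7
  item 7: 8 − 1 = 7
  item 8: 5
  item 9: 8 − 5 = 3
Total = 1 + 5 + 4 + 1 + 5 + 7 + 7 + 5 + 3 = 38

38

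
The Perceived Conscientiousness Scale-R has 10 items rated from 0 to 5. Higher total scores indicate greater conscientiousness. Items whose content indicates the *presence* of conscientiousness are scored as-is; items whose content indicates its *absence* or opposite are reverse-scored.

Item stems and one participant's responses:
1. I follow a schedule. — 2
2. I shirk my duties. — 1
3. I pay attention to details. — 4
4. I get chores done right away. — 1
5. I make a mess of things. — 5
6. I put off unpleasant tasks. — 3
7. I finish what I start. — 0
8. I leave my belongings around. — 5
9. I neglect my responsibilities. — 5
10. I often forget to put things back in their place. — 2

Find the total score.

Items 2, 5, 6, 8, 9, 10 describe the absence/opposite of conscientiousness → reverse-score.
reverse-coded value = 5 − response.
  item 1: 2
  item 2: 5 − 1 = 4
  item 3: 4
  item 4: 1
  item 5: 5 − 5 = 0
  item 6: 5 − 3 = 2
  item 7: 0
  item 8: 5 − 5 = 0
  item 9: 5 − 5 = 0
  item 10: 5 − 2 = 3
Total = 2 + 4 + 4 + 1 + 0 + 2 + 0 + 0 + 0 + 3 = 16

16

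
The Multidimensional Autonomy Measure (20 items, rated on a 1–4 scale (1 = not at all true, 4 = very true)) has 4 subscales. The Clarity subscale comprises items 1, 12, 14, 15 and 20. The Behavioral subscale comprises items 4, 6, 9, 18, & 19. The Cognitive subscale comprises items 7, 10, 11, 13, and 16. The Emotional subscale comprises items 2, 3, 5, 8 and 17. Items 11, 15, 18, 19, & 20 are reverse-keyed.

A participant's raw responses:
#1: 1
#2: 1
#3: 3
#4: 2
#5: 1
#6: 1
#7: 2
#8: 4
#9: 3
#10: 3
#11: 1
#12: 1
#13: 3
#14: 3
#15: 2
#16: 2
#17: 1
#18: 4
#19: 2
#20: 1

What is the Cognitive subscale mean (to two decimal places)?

Cognitive items: 7, 10, 11, 13, 16.
Of these, item 11 is reverse-keyed; reverse-coded value = 5 − response.
  item 7: 2
  item 10: 3
  item 11: 5 − 1 = 4
  item 13: 3
  item 16: 2
Sum = 2 + 3 + 4 + 3 + 2 = 14
Mean = 14 / 5 = 2.80

2.80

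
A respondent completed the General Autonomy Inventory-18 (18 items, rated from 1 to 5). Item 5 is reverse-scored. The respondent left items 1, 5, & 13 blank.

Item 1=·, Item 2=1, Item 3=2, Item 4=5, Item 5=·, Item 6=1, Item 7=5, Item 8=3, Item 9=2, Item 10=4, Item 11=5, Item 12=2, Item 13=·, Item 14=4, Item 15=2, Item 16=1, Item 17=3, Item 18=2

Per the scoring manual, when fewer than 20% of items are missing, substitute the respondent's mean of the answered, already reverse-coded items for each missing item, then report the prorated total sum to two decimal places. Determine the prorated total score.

50.40

Reverse-coded (reversed = (1+5) − raw = 6 − raw):
Completed scored items (15 of 18): 1, 2, 5, 1, 5, 3, 2, 4, 5, 2, 4, 2, 1, 3, 2; sum = 42.
Person mean = 42 / 15 ≈ 2.8000
Prorated total = (42 / 15) × 18 = 50.40 (to 2 dp)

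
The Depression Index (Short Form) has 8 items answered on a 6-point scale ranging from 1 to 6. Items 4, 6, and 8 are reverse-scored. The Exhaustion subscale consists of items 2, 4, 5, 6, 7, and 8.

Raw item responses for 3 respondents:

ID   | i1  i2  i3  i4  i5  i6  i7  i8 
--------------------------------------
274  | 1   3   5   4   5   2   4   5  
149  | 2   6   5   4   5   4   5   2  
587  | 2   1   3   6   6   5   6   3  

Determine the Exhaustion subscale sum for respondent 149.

27

Respondent 149 raw: 2, 6, 5, 4, 5, 4, 5, 2.
Exhaustion items: 2, 4, 5, 6, 7, 8.
Reverse-coded (on a 1–6 scale, reversed = 7 − raw):
  item 2: 6
  item 4: 7 − 4 = 3
  item 5: 5
  item 6: 7 − 4 = 3
  item 7: 5
  item 8: 7 − 2 = 5
Sum = 6 + 3 + 5 + 3 + 5 + 5 = 27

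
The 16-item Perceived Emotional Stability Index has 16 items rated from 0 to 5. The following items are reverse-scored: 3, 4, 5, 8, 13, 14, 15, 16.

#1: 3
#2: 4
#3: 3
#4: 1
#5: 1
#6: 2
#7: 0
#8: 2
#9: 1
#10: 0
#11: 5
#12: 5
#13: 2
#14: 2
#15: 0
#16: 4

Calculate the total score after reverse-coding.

45

Raw sum = 35. Reverse-scored items: 3, 4, 5, 8, 13, 14, 15, 16; their raw sum = 15.
Each reversal replaces raw with 5 − raw, changing the total by 5 − 2·raw per item.
Total = 35 + 8·5 − 2·15 = 35 + 40 − 30 = 45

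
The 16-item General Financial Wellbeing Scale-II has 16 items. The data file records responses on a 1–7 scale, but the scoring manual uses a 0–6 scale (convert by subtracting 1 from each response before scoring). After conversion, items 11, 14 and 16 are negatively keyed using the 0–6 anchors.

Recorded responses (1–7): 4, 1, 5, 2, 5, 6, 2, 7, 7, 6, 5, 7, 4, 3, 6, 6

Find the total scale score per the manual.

Convert to 0–6: 3, 0, 4, 1, 4, 5, 1, 6, 6, 5, 4, 6, 3, 2, 5, 5
Reverse-coded (reverse-coded value = 6 − response):
  item 11: 6 − 4 = 2
  item 14: 6 − 2 = 4
  item 16: 6 − 5 = 1
Scored: 3, 0, 4, 1, 4, 5, 1, 6, 6, 5, 2, 6, 3, 4, 5, 1
Total = 56

56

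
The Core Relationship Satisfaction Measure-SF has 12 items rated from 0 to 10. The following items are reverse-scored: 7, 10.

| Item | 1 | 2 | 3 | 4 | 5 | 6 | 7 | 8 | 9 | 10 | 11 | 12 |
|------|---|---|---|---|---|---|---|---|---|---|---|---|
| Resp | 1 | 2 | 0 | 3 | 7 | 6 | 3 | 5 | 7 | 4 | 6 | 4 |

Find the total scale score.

54

Apply reverse scoring (on a 0–10 scale, reversed = 10 − raw):
  item 7: 10 − 3 = 7
  item 10: 10 − 4 = 6
Scored responses: 1, 2, 0, 3, 7, 6, 7, 5, 7, 6, 6, 4
Total = 1 + 2 + 0 + 3 + 7 + 6 + 7 + 5 + 7 + 6 + 6 + 4 = 54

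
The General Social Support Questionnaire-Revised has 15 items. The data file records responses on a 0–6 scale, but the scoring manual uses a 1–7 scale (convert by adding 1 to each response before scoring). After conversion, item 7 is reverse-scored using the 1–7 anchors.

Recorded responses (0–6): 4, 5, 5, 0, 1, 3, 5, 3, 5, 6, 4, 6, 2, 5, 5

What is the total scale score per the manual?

Convert to 1–7: 5, 6, 6, 1, 2, 4, 6, 4, 6, 7, 5, 7, 3, 6, 6
Reverse-coded (on a 1–7 scale, reversed = 8 − raw):
  item 7: 8 − 6 = 2
Scored: 5, 6, 6, 1, 2, 4, 2, 4, 6, 7, 5, 7, 3, 6, 6
Total = 70

70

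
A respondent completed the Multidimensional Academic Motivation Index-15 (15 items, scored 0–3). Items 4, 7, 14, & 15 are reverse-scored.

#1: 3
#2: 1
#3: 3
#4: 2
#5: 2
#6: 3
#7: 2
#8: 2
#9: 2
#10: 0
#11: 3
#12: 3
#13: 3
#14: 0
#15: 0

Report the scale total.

Reversing items 4, 7, 14 and 15 with 3 − raw:
Total = 3 + 1 + 3 + (3−2) + 2 + 3 + (3−2) + 2 + 2 + 0 + 3 + 3 + 3 + (3−0) + (3−0)
      = 3 + 1 + 3 + 1 + 2 + 3 + 1 + 2 + 2 + 0 + 3 + 3 + 3 + 3 + 3 = 33

33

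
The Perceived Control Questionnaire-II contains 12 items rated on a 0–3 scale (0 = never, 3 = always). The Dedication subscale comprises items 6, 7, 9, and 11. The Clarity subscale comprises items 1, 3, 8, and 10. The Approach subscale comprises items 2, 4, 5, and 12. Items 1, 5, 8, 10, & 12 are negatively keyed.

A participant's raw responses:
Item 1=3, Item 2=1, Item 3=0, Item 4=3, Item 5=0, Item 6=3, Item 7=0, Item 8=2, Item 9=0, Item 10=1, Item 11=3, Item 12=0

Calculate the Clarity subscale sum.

Clarity items: 1, 3, 8, 10.
Of these, items 1, 8, & 10 are negatively keyed; reversed = (0+3) − raw = 3 − raw.
  item 1: 3 − 3 = 0
  item 3: 0
  item 8: 3 − 2 = 1
  item 10: 3 − 1 = 2
Sum = 0 + 0 + 1 + 2 = 3

3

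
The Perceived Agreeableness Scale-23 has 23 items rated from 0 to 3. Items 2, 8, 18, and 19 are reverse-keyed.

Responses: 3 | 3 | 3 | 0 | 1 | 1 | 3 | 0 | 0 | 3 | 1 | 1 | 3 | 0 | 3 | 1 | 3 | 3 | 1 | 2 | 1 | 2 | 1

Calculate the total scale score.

37

Reversing items 2, 8, 18, & 19 with 3 − raw:
Total = 3 + (3−3) + 3 + 0 + 1 + 1 + 3 + (3−0) + 0 + 3 + 1 + 1 + 3 + 0 + 3 + 1 + 3 + (3−3) + (3−1) + 2 + 1 + 2 + 1
      = 3 + 0 + 3 + 0 + 1 + 1 + 3 + 3 + 0 + 3 + 1 + 1 + 3 + 0 + 3 + 1 + 3 + 0 + 2 + 2 + 1 + 2 + 1 = 37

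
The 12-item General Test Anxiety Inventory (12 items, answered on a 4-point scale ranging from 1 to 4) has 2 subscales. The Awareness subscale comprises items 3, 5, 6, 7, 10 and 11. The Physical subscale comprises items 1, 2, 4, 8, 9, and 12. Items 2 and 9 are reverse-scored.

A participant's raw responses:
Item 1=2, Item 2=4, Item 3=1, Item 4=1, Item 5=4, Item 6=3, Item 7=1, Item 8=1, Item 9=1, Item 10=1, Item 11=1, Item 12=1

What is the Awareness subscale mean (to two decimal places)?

1.83

Awareness items: 3, 5, 6, 7, 10, 11.
  item 3: 1
  item 5: 4
  item 6: 3
  item 7: 1
  item 10: 1
  item 11: 1
Sum = 1 + 4 + 3 + 1 + 1 + 1 = 11
Mean = 11 / 6 = 1.83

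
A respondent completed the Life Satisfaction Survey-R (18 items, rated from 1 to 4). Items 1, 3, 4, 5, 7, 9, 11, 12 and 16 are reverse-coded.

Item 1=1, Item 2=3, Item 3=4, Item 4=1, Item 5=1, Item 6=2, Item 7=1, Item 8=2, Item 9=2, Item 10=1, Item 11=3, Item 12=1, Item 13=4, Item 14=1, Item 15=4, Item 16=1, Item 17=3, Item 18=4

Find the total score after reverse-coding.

Reverse-coded items (reverse-coded value = 5 − response):
  item 1: 5 − 1 = 4
  item 3: 5 − 4 = 1
  item 4: 5 − 1 = 4
  item 5: 5 − 1 = 4
  item 7: 5 − 1 = 4
  item 9: 5 − 2 = 3
  item 11: 5 − 3 = 2
  item 12: 5 − 1 = 4
  item 16: 5 − 1 = 4
After reverse-coding: 4, 3, 1, 4, 4, 2, 4, 2, 3, 1, 2, 4, 4, 1, 4, 4, 3, 4
Total = 4 + 3 + 1 + 4 + 4 + 2 + 4 + 2 + 3 + 1 + 2 + 4 + 4 + 1 + 4 + 4 + 3 + 4 = 54

54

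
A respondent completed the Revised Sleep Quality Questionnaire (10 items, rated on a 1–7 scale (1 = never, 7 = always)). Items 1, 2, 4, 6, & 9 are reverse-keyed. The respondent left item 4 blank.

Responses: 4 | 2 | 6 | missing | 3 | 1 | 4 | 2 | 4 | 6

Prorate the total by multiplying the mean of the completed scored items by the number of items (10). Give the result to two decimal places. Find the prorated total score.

46.67

Reverse-coded (reversed = (1+7) − raw = 8 − raw):
  item 1: 8 − 4 = 4
  item 2: 8 − 2 = 6
  item 6: 8 − 1 = 7
  item 9: 8 − 4 = 4
Completed scored items (9 of 10): 4, 6, 6, 3, 7, 4, 2, 4, 6; sum = 42.
Person mean = 42 / 9 ≈ 4.6667
Prorated total = (42 / 9) × 10 = 46.67 (to 2 dp)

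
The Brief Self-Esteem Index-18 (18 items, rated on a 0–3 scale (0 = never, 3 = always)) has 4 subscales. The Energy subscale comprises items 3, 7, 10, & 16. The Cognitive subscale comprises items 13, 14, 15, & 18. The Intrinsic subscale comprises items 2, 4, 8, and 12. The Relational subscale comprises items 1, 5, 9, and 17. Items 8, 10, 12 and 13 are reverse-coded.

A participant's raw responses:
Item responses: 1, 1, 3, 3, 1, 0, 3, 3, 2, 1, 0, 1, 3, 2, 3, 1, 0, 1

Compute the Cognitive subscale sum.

6

Cognitive items: 13, 14, 15, 18.
Of these, item 13 is reverse-coded; reversed = (0+3) − raw = 3 − raw.
  item 13: 3 − 3 = 0
  item 14: 2
  item 15: 3
  item 18: 1
Sum = 0 + 2 + 3 + 1 = 6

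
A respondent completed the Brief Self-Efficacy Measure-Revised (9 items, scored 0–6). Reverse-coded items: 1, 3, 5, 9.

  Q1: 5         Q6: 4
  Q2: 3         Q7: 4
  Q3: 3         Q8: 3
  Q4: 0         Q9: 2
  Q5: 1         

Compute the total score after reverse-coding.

27

Reversing items 1, 3, 5, & 9 with 6 − raw:
Total = (6−5) + 3 + (6−3) + 0 + (6−1) + 4 + 4 + 3 + (6−2)
      = 1 + 3 + 3 + 0 + 5 + 4 + 4 + 3 + 4 = 27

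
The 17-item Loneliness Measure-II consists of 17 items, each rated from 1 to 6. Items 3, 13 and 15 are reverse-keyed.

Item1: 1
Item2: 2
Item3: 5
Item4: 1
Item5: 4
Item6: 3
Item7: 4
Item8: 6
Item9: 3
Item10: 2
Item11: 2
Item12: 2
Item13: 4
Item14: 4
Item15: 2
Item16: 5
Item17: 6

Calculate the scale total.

Reverse-keyed items use 7 − raw:
  item 3: 7 − 5 = 2
  item 13: 7 − 4 = 3
  item 15: 7 − 2 = 5
Scored items: 1, 2, 2, 1, 4, 3, 4, 6, 3, 2, 2, 2, 3, 4, 5, 5, 6
Total = 1 + 2 + 2 + 1 + 4 + 3 + 4 + 6 + 3 + 2 + 2 + 2 + 3 + 4 + 5 + 5 + 6 = 55

55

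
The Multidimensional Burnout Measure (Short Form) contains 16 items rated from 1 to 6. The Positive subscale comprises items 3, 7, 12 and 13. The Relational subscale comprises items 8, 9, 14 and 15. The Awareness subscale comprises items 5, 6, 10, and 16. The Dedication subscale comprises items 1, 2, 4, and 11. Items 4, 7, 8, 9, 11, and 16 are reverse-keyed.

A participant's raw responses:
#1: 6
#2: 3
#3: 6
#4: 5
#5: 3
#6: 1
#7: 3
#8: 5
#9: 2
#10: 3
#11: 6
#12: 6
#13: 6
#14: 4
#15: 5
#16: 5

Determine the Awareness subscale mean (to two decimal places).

Awareness items: 5, 6, 10, 16.
Of these, item 16 is reverse-keyed; on a 1–6 scale, reversed = 7 − raw.
  item 5: 3
  item 6: 1
  item 10: 3
  item 16: 7 − 5 = 2
Sum = 3 + 1 + 3 + 2 = 9
Mean = 9 / 4 = 2.25

2.25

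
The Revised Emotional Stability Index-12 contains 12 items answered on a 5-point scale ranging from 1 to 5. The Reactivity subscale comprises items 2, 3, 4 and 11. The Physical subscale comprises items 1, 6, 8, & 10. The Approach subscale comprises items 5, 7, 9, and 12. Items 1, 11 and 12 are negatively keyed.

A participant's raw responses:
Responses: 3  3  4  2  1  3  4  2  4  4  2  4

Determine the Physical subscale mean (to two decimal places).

3.00

Physical items: 1, 6, 8, 10.
Of these, item 1 is negatively keyed; reversed = (1+5) − raw = 6 − raw.
  item 1: 6 − 3 = 3
  item 6: 3
  item 8: 2
  item 10: 4
Sum = 3 + 3 + 2 + 4 = 12
Mean = 12 / 4 = 3.00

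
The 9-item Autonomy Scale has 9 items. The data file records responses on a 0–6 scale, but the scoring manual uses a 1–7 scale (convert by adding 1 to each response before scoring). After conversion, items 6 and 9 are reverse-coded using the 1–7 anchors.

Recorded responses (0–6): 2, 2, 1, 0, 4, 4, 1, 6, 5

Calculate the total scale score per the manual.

Convert to 1–7: 3, 3, 2, 1, 5, 5, 2, 7, 6
Reverse-coded (on a 1–7 scale, reversed = 8 − raw):
  item 6: 8 − 5 = 3
  item 9: 8 − 6 = 2
Scored: 3, 3, 2, 1, 5, 3, 2, 7, 2
Total = 28

28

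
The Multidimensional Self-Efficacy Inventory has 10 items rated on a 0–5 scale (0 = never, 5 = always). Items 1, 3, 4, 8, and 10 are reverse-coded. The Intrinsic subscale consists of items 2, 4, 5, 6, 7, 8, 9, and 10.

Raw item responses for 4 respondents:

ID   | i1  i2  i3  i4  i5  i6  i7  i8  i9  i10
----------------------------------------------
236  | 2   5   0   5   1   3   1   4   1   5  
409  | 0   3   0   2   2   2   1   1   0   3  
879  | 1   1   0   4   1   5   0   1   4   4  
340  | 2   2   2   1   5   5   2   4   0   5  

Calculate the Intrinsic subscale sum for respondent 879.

Respondent 879 raw: 1, 1, 0, 4, 1, 5, 0, 1, 4, 4.
Intrinsic items: 2, 4, 5, 6, 7, 8, 9, 10.
Reverse-coded (reverse-coded value = 5 − response):
  item 2: 1
  item 4: 5 − 4 = 1
  item 5: 1
  item 6: 5
  item 7: 0
  item 8: 5 − 1 = 4
  item 9: 4
  item 10: 5 − 4 = 1
Sum = 1 + 1 + 1 + 5 + 0 + 4 + 4 + 1 = 17

17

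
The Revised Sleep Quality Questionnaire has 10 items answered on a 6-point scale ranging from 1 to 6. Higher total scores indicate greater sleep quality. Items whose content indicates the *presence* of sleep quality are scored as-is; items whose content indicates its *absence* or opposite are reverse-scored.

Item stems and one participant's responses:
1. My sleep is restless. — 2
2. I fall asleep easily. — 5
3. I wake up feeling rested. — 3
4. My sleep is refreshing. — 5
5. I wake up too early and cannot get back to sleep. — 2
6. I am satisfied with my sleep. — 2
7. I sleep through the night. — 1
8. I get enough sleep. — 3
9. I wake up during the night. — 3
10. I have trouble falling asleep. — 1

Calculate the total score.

Items 1, 5, 9, 10 describe the absence/opposite of sleep quality → reverse-score.
reversed = (1+6) − raw = 7 − raw.
  item 1: 7 − 2 = 5
  item 2: 5
  item 3: 3
  item 4: 5
  item 5: 7 − 2 = 5
  item 6: 2
  item 7: 1
  item 8: 3
  item 9: 7 − 3 = 4
  item 10: 7 − 1 = 6
Total = 5 + 5 + 3 + 5 + 5 + 2 + 1 + 3 + 4 + 6 = 39

39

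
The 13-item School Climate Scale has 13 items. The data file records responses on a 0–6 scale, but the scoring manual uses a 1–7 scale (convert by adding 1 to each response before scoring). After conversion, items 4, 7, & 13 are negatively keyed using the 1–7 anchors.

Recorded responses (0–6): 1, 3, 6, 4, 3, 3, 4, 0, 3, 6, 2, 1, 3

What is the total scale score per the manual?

Convert to 1–7: 2, 4, 7, 5, 4, 4, 5, 1, 4, 7, 3, 2, 4
Reverse-coded (on a 1–7 scale, reversed = 8 − raw):
  item 4: 8 − 5 = 3
  item 7: 8 − 5 = 3
  item 13: 8 − 4 = 4
Scored: 2, 4, 7, 3, 4, 4, 3, 1, 4, 7, 3, 2, 4
Total = 48

48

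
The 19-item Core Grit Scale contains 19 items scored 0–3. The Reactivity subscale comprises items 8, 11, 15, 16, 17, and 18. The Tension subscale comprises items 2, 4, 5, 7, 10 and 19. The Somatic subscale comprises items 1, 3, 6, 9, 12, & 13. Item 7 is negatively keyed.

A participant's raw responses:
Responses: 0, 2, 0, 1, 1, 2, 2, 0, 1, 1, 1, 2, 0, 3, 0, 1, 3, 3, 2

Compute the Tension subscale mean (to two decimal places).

Tension items: 2, 4, 5, 7, 10, 19.
Of these, item 7 is negatively keyed; reversed = (0+3) − raw = 3 − raw.
  item 2: 2
  item 4: 1
  item 5: 1
  item 7: 3 − 2 = 1
  item 10: 1
  item 19: 2
Sum = 2 + 1 + 1 + 1 + 1 + 2 = 8
Mean = 8 / 6 = 1.33

1.33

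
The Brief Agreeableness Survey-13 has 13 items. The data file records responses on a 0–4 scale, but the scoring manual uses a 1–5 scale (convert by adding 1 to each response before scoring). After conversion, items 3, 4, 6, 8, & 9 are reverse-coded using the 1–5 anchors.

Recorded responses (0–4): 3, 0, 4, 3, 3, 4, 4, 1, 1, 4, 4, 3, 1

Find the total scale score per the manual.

42

Convert to 1–5: 4, 1, 5, 4, 4, 5, 5, 2, 2, 5, 5, 4, 2
Reverse-coded (on a 1–5 scale, reversed = 6 − raw):
  item 3: 6 − 5 = 1
  item 4: 6 − 4 = 2
  item 6: 6 − 5 = 1
  item 8: 6 − 2 = 4
  item 9: 6 − 2 = 4
Scored: 4, 1, 1, 2, 4, 1, 5, 4, 4, 5, 5, 4, 2
Total = 42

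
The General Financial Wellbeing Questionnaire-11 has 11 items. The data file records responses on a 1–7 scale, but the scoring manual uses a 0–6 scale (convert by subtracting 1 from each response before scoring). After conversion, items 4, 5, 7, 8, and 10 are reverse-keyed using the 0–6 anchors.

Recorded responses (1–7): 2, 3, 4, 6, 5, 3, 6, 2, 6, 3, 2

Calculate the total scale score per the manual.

Convert to 0–6: 1, 2, 3, 5, 4, 2, 5, 1, 5, 2, 1
Reverse-coded (on a 0–6 scale, reversed = 6 − raw):
  item 4: 6 − 5 = 1
  item 5: 6 − 4 = 2
  item 7: 6 − 5 = 1
  item 8: 6 − 1 = 5
  item 10: 6 − 2 = 4
Scored: 1, 2, 3, 1, 2, 2, 1, 5, 5, 4, 1
Total = 27

27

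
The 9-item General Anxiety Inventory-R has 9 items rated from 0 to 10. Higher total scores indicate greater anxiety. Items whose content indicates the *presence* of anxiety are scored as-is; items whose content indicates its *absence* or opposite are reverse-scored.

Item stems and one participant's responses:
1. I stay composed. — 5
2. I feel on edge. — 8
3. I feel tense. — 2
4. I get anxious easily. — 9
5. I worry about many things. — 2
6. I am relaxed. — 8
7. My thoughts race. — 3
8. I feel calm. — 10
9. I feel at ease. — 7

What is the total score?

Items 1, 6, 8, 9 describe the absence/opposite of anxiety → reverse-score.
on a 0–10 scale, reversed = 10 − raw.
  item 1: 10 − 5 = 5
  item 2: 8
  item 3: 2
  item 4: 9
  item 5: 2
  item 6: 10 − 8 = 2
  item 7: 3
  item 8: 10 − 10 = 0
  item 9: 10 − 7 = 3
Total = 5 + 8 + 2 + 9 + 2 + 2 + 3 + 0 + 3 = 34

34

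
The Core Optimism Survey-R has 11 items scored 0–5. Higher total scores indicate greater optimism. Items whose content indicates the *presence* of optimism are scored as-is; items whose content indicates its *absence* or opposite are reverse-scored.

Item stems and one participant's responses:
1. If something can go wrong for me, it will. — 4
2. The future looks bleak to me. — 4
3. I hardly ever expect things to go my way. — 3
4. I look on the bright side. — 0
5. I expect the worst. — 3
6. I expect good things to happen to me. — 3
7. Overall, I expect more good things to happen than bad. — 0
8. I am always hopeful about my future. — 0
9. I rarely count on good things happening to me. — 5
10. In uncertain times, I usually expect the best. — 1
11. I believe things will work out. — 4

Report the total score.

14

Items 1, 2, 3, 5, 9 describe the absence/opposite of optimism → reverse-score.
reversed = (0+5) − raw = 5 − raw.
  item 1: 5 − 4 = 1
  item 2: 5 − 4 = 1
  item 3: 5 − 3 = 2
  item 4: 0
  item 5: 5 − 3 = 2
  item 6: 3
  item 7: 0
  item 8: 0
  item 9: 5 − 5 = 0
  item 10: 1
  item 11: 4
Total = 1 + 1 + 2 + 0 + 2 + 3 + 0 + 0 + 0 + 1 + 4 = 14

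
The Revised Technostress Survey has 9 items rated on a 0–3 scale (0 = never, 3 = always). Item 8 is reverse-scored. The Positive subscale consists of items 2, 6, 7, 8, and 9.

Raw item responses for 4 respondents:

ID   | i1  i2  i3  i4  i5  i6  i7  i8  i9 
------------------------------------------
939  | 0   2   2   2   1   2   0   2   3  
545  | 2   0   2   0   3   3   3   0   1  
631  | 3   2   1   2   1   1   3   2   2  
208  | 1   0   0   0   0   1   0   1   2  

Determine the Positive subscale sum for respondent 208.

Respondent 208 raw: 1, 0, 0, 0, 0, 1, 0, 1, 2.
Positive items: 2, 6, 7, 8, 9.
Reverse-coded (reverse-coded value = 3 − response):
  item 2: 0
  item 6: 1
  item 7: 0
  item 8: 3 − 1 = 2
  item 9: 2
Sum = 0 + 1 + 0 + 2 + 2 = 5

5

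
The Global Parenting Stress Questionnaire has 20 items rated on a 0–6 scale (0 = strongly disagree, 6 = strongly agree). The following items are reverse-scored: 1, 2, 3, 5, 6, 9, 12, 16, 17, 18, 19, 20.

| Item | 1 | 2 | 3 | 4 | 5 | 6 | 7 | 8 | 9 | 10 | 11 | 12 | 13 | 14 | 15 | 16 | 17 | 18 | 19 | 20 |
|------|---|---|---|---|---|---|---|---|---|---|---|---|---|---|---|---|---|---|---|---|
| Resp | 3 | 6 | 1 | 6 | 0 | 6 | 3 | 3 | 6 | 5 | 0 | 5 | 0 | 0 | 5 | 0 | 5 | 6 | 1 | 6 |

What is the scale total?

Reverse-scored items use 6 − raw:
  item 1: 6 − 3 = 3
  item 2: 6 − 6 = 0
  item 3: 6 − 1 = 5
  item 5: 6 − 0 = 6
  item 6: 6 − 6 = 0
  item 9: 6 − 6 = 0
  item 12: 6 − 5 = 1
  item 16: 6 − 0 = 6
  item 17: 6 − 5 = 1
  item 18: 6 − 6 = 0
  item 19: 6 − 1 = 5
  item 20: 6 − 6 = 0
Scored items: 3, 0, 5, 6, 6, 0, 3, 3, 0, 5, 0, 1, 0, 0, 5, 6, 1, 0, 5, 0
Total = 3 + 0 + 5 + 6 + 6 + 0 + 3 + 3 + 0 + 5 + 0 + 1 + 0 + 0 + 5 + 6 + 1 + 0 + 5 + 0 = 49

49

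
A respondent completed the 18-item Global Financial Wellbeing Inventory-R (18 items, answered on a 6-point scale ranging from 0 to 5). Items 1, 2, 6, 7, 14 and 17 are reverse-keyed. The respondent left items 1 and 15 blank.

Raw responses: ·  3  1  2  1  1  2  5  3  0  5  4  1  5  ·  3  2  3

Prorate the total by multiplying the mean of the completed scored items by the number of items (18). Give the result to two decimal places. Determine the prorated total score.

45.00

Reverse-coded (on a 0–5 scale, reversed = 5 − raw):
  item 2: 5 − 3 = 2
  item 6: 5 − 1 = 4
  item 7: 5 − 2 = 3
  item 14: 5 − 5 = 0
  item 17: 5 − 2 = 3
Completed scored items (16 of 18): 2, 1, 2, 1, 4, 3, 5, 3, 0, 5, 4, 1, 0, 3, 3, 3; sum = 40.
Person mean = 40 / 16 ≈ 2.5000
Prorated total = (40 / 16) × 18 = 45.00 (to 2 dp)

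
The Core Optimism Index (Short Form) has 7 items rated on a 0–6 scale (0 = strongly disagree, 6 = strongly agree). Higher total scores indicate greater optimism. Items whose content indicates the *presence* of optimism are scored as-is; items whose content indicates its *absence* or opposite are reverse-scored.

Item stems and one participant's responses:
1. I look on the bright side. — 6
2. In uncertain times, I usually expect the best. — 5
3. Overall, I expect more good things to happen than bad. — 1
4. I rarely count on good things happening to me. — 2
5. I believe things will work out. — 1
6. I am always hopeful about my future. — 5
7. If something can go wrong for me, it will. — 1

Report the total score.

Items 4, 7 describe the absence/opposite of optimism → reverse-score.
reverse-coded value = 6 − response.
  item 1: 6
  item 2: 5
  item 3: 1
  item 4: 6 − 2 = 4
  item 5: 1
  item 6: 5
  item 7: 6 − 1 = 5
Total = 6 + 5 + 1 + 4 + 1 + 5 + 5 = 27

27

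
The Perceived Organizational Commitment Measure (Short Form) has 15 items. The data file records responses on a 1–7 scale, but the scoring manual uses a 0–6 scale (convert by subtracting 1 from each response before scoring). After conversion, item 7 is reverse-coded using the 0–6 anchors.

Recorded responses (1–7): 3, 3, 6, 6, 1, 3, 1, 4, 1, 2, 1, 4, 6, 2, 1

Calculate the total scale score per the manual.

35

Convert to 0–6: 2, 2, 5, 5, 0, 2, 0, 3, 0, 1, 0, 3, 5, 1, 0
Reverse-coded (on a 0–6 scale, reversed = 6 − raw):
  item 7: 6 − 0 = 6
Scored: 2, 2, 5, 5, 0, 2, 6, 3, 0, 1, 0, 3, 5, 1, 0
Total = 35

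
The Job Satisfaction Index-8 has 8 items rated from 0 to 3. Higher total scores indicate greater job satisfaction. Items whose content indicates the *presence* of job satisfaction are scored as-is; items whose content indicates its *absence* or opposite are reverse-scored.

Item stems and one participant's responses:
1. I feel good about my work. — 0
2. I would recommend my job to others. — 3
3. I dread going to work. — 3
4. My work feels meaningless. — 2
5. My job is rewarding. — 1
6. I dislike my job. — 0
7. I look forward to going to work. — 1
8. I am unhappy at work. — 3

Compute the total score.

Items 3, 4, 6, 8 describe the absence/opposite of job satisfaction → reverse-score.
reverse-coded value = 3 − response.
  item 1: 0
  item 2: 3
  item 3: 3 − 3 = 0
  item 4: 3 − 2 = 1
  item 5: 1
  item 6: 3 − 0 = 3
  item 7: 1
  item 8: 3 − 3 = 0
Total = 0 + 3 + 0 + 1 + 1 + 3 + 1 + 0 = 9

9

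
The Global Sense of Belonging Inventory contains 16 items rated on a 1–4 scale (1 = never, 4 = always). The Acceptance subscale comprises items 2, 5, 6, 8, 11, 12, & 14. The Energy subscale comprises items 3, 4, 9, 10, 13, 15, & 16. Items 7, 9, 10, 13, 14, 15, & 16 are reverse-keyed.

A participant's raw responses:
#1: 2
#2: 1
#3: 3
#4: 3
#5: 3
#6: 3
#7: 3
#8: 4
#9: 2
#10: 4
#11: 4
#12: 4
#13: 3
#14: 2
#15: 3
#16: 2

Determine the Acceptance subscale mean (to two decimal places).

3.14

Acceptance items: 2, 5, 6, 8, 11, 12, 14.
Of these, item 14 is reverse-keyed; reversed = (1+4) − raw = 5 − raw.
  item 2: 1
  item 5: 3
  item 6: 3
  item 8: 4
  item 11: 4
  item 12: 4
  item 14: 5 − 2 = 3
Sum = 1 + 3 + 3 + 4 + 4 + 4 + 3 = 22
Mean = 22 / 7 = 3.14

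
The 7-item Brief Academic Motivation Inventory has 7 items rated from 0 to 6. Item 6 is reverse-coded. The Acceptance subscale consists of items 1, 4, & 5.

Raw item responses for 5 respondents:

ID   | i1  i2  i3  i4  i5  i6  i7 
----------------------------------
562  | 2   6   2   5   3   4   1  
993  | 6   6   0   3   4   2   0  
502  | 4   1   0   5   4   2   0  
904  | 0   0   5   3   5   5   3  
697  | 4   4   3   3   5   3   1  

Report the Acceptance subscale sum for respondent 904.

Respondent 904 raw: 0, 0, 5, 3, 5, 5, 3.
Acceptance items: 1, 4, 5.
Reverse-coded (reverse-coded value = 6 − response):
  item 1: 0
  item 4: 3
  item 5: 5
Sum = 0 + 3 + 5 = 8

8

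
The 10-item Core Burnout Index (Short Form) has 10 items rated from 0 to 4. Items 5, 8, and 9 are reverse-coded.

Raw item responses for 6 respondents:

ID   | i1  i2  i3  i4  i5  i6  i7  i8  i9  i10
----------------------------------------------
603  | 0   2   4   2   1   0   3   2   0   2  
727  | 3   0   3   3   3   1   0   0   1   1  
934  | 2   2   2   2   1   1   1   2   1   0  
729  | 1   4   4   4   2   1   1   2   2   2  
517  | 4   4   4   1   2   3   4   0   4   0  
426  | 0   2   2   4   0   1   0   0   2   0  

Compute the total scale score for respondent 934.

Respondent 934 raw: 2, 2, 2, 2, 1, 1, 1, 2, 1, 0.
Reverse-coded (reversed = (0+4) − raw = 4 − raw):
  item 1: 2
  item 2: 2
  item 3: 2
  item 4: 2
  item 5: 4 − 1 = 3
  item 6: 1
  item 7: 1
  item 8: 4 − 2 = 2
  item 9: 4 − 1 = 3
  item 10: 0
Sum = 2 + 2 + 2 + 2 + 3 + 1 + 1 + 2 + 3 + 0 = 18

18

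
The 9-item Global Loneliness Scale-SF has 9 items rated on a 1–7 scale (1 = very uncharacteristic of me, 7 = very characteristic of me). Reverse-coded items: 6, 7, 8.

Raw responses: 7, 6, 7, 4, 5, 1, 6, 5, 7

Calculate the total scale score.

Raw sum = 48. Reverse-coded items: 6, 7, 8; their raw sum = 12.
Each reversal replaces raw with 8 − raw, changing the total by 8 − 2·raw per item.
Total = 48 + 3·8 − 2·12 = 48 + 24 − 24 = 48

48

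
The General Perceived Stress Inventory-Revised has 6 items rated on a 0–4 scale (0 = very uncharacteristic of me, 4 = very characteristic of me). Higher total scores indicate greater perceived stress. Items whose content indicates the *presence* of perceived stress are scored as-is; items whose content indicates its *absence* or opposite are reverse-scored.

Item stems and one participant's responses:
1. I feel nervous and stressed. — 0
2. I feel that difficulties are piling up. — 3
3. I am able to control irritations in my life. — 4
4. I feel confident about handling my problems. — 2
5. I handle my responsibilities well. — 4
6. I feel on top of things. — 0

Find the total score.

Items 3, 4, 5, 6 describe the absence/opposite of perceived stress → reverse-score.
on a 0–4 scale, reversed = 4 − raw.
  item 1: 0
  item 2: 3
  item 3: 4 − 4 = 0
  item 4: 4 − 2 = 2
  item 5: 4 − 4 = 0
  item 6: 4 − 0 = 4
Total = 0 + 3 + 0 + 2 + 0 + 4 = 9

9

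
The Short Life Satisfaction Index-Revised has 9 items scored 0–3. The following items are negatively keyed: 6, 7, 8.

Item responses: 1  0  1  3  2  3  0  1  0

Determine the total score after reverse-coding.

Apply reverse scoring (reverse-coded value = 3 − response):
  item 6: 3 − 3 = 0
  item 7: 3 − 0 = 3
  item 8: 3 − 1 = 2
After reverse-coding: 1, 0, 1, 3, 2, 0, 3, 2, 0
Total = 1 + 0 + 1 + 3 + 2 + 0 + 3 + 2 + 0 = 12

12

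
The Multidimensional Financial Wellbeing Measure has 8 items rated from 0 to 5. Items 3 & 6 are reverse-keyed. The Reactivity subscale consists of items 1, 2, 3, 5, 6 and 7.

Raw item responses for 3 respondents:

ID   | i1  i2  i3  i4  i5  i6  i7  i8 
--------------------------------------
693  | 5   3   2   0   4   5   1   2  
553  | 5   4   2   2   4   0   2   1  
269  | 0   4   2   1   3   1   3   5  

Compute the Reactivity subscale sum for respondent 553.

Respondent 553 raw: 5, 4, 2, 2, 4, 0, 2, 1.
Reactivity items: 1, 2, 3, 5, 6, 7.
Reverse-coded (on a 0–5 scale, reversed = 5 − raw):
  item 1: 5
  item 2: 4
  item 3: 5 − 2 = 3
  item 5: 4
  item 6: 5 − 0 = 5
  item 7: 2
Sum = 5 + 4 + 3 + 4 + 5 + 2 = 23

23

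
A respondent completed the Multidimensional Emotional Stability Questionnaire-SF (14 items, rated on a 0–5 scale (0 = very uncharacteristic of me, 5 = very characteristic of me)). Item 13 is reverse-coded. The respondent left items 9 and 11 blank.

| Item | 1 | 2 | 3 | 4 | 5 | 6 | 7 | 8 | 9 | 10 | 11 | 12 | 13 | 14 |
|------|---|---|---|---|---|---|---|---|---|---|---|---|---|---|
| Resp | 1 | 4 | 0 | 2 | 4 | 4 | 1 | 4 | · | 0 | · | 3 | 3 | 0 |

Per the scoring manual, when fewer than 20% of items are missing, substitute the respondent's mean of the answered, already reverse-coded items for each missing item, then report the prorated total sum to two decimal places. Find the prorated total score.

Reverse-coded (reverse-coded value = 5 − response):
  item 13: 5 − 3 = 2
Completed scored items (12 of 14): 1, 4, 0, 2, 4, 4, 1, 4, 0, 3, 2, 0; sum = 25.
Person mean = 25 / 12 ≈ 2.0833
Prorated total = (25 / 12) × 14 = 29.17 (to 2 dp)

29.17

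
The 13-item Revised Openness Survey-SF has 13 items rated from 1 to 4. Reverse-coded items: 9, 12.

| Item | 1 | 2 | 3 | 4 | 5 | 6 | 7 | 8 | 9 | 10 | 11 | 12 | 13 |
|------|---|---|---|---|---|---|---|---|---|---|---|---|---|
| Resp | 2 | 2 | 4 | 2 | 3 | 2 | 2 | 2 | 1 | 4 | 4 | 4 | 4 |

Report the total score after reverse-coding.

36

Reversing items 9 and 12 with 5 − raw:
Total = 2 + 2 + 4 + 2 + 3 + 2 + 2 + 2 + (5−1) + 4 + 4 + (5−4) + 4
      = 2 + 2 + 4 + 2 + 3 + 2 + 2 + 2 + 4 + 4 + 4 + 1 + 4 = 36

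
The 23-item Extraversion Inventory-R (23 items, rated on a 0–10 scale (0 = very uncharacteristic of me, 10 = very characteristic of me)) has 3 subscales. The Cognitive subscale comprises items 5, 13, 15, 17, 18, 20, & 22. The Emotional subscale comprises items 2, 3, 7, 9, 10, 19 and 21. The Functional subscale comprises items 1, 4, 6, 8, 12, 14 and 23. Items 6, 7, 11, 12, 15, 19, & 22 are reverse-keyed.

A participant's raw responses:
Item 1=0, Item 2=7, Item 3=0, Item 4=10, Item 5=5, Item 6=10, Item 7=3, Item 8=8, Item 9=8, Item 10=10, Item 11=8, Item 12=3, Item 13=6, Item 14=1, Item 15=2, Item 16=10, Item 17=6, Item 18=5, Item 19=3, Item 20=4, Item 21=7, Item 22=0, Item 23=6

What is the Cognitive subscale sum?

44

Cognitive items: 5, 13, 15, 17, 18, 20, 22.
Of these, items 15 & 22 are reverse-keyed; reversed = (0+10) − raw = 10 − raw.
  item 5: 5
  item 13: 6
  item 15: 10 − 2 = 8
  item 17: 6
  item 18: 5
  item 20: 4
  item 22: 10 − 0 = 10
Sum = 5 + 6 + 8 + 6 + 5 + 4 + 10 = 44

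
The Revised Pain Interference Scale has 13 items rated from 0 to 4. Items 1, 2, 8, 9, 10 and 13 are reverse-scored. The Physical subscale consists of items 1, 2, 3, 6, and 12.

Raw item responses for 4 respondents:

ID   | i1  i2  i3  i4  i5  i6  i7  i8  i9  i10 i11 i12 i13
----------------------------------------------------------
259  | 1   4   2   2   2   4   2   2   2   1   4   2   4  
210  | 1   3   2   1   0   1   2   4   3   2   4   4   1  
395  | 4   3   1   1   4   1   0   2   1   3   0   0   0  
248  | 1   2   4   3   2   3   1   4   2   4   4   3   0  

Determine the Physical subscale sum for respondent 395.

3

Respondent 395 raw: 4, 3, 1, 1, 4, 1, 0, 2, 1, 3, 0, 0, 0.
Physical items: 1, 2, 3, 6, 12.
Reverse-coded (reverse-coded value = 4 − response):
  item 1: 4 − 4 = 0
  item 2: 4 − 3 = 1
  item 3: 1
  item 6: 1
  item 12: 0
Sum = 0 + 1 + 1 + 1 + 0 = 3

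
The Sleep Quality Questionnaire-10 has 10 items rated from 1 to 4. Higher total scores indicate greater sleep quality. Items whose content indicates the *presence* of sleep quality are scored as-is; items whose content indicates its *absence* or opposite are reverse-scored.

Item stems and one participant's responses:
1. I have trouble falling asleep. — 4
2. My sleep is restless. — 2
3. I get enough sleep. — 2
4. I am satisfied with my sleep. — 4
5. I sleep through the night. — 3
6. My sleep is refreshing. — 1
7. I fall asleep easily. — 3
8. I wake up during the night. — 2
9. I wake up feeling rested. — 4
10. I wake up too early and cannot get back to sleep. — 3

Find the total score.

26

Items 1, 2, 8, 10 describe the absence/opposite of sleep quality → reverse-score.
reverse-coded value = 5 − response.
  item 1: 5 − 4 = 1
  item 2: 5 − 2 = 3
  item 3: 2
  item 4: 4
  item 5: 3
  item 6: 1
  item 7: 3
  item 8: 5 − 2 = 3
  item 9: 4
  item 10: 5 − 3 = 2
Total = 1 + 3 + 2 + 4 + 3 + 1 + 3 + 3 + 4 + 2 = 26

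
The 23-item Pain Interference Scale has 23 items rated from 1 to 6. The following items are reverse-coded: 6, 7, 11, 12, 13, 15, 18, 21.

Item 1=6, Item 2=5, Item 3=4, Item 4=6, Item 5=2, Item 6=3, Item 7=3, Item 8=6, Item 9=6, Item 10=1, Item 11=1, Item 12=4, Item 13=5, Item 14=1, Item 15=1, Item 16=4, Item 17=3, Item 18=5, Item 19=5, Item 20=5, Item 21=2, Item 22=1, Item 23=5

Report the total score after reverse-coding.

Reverse-coded items (reverse-coded value = 7 − response):
  item 6: 7 − 3 = 4
  item 7: 7 − 3 = 4
  item 11: 7 − 1 = 6
  item 12: 7 − 4 = 3
  item 13: 7 − 5 = 2
  item 15: 7 − 1 = 6
  item 18: 7 − 5 = 2
  item 21: 7 − 2 = 5
After reverse-coding: 6, 5, 4, 6, 2, 4, 4, 6, 6, 1, 6, 3, 2, 1, 6, 4, 3, 2, 5, 5, 5, 1, 5
Total = 6 + 5 + 4 + 6 + 2 + 4 + 4 + 6 + 6 + 1 + 6 + 3 + 2 + 1 + 6 + 4 + 3 + 2 + 5 + 5 + 5 + 1 + 5 = 92

92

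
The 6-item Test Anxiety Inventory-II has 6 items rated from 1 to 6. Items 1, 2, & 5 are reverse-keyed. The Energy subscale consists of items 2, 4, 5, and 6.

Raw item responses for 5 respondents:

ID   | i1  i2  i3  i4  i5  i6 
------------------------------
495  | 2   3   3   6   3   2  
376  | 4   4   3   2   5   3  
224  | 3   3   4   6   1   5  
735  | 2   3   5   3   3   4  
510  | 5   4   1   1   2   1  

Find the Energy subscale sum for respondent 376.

10

Respondent 376 raw: 4, 4, 3, 2, 5, 3.
Energy items: 2, 4, 5, 6.
Reverse-coded (reverse-coded value = 7 − response):
  item 2: 7 − 4 = 3
  item 4: 2
  item 5: 7 − 5 = 2
  item 6: 3
Sum = 3 + 2 + 2 + 3 = 10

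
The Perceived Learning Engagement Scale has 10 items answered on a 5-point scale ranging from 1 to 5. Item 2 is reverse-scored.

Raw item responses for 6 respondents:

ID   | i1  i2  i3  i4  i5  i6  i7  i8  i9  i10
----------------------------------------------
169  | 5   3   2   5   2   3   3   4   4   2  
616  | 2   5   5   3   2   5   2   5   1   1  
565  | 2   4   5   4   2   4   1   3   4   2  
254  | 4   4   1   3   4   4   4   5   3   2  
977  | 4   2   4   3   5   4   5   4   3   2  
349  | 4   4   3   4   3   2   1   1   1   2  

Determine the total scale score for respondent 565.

29

Respondent 565 raw: 2, 4, 5, 4, 2, 4, 1, 3, 4, 2.
Reverse-coded (reversed = (1+5) − raw = 6 − raw):
  item 1: 2
  item 2: 6 − 4 = 2
  item 3: 5
  item 4: 4
  item 5: 2
  item 6: 4
  item 7: 1
  item 8: 3
  item 9: 4
  item 10: 2
Sum = 2 + 2 + 5 + 4 + 2 + 4 + 1 + 3 + 4 + 2 = 29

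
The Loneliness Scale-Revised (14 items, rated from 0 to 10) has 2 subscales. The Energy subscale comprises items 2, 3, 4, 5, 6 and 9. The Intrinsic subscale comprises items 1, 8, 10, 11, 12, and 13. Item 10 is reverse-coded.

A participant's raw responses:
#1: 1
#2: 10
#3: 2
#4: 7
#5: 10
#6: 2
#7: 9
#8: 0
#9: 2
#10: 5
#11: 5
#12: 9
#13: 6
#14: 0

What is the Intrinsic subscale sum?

26

Intrinsic items: 1, 8, 10, 11, 12, 13.
Of these, item 10 is reverse-coded; reverse-coded value = 10 − response.
  item 1: 1
  item 8: 0
  item 10: 10 − 5 = 5
  item 11: 5
  item 12: 9
  item 13: 6
Sum = 1 + 0 + 5 + 5 + 9 + 6 = 26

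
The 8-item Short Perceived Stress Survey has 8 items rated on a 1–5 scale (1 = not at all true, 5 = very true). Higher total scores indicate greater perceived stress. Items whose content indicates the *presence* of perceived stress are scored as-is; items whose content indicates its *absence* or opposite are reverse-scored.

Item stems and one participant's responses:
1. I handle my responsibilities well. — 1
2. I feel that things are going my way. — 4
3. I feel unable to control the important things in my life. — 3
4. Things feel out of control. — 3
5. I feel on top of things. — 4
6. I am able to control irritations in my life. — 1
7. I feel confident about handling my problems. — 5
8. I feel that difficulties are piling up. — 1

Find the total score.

Items 1, 2, 5, 6, 7 describe the absence/opposite of perceived stress → reverse-score.
reversed = (1+5) − raw = 6 − raw.
  item 1: 6 − 1 = 5
  item 2: 6 − 4 = 2
  item 3: 3
  item 4: 3
  item 5: 6 − 4 = 2
  item 6: 6 − 1 = 5
  item 7: 6 − 5 = 1
  item 8: 1
Total = 5 + 2 + 3 + 3 + 2 + 5 + 1 + 1 = 22

22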